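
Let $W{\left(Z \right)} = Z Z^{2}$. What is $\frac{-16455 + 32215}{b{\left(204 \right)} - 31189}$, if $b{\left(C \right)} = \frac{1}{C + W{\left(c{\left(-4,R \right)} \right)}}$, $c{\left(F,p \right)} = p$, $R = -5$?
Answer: $- \frac{124504}{246393} \approx -0.50531$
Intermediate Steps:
$W{\left(Z \right)} = Z^{3}$
$b{\left(C \right)} = \frac{1}{-125 + C}$ ($b{\left(C \right)} = \frac{1}{C + \left(-5\right)^{3}} = \frac{1}{C - 125} = \frac{1}{-125 + C}$)
$\frac{-16455 + 32215}{b{\left(204 \right)} - 31189} = \frac{-16455 + 32215}{\frac{1}{-125 + 204} - 31189} = \frac{15760}{\frac{1}{79} - 31189} = \frac{15760}{- \frac{2463930}{79}} = 15760 \left(- \frac{79}{2463930}\right) = - \frac{124504}{246393}$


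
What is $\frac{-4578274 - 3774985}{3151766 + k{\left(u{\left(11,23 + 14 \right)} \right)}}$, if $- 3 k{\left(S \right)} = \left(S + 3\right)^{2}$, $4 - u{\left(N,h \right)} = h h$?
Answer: $- \frac{8353259}{2533418} \approx -3.2972$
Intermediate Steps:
$u{\left(N,h \right)} = 4 - h^{2}$ ($u{\left(N,h \right)} = 4 - h h = 4 - h^{2}$)
$k{\left(S \right)} = - \frac{\left(3 + S\right)^{2}}{3}$ ($k{\left(S \right)} = - \frac{\left(S + 3\right)^{2}}{3} = - \frac{\left(3 + S\right)^{2}}{3}$)
$\frac{-4578274 - 3774985}{3151766 + k{\left(u{\left(11,23 + 14 \right)} \right)}} = \frac{-4578274 - 3774985}{3151766 - \frac{\left(3 + \left(4 - \left(23 + 14\right)^{2}\right)\right)^{2}}{3}} = - \frac{8353259}{3151766 - \frac{\left(3 + \left(4 - 37^{2}\right)\right)^{2}}{3}} = - \frac{8353259}{3151766 - \frac{\left(3 + \left(4 - 1369\right)\right)^{2}}{3}} = - \frac{8353259}{3151766 - \frac{\left(3 - 1365\right)^{2}}{3}} = - \frac{8353259}{3151766 - \frac{\left(-1362\right)^{2}}{3}} = - \frac{8353259}{3151766 - 618348} = - \frac{8353259}{2533418}$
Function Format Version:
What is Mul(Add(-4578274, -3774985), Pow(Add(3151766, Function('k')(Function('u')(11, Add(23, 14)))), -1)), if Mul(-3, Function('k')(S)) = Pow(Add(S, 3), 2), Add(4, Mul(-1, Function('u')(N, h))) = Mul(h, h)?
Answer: Rational(-8353259, 2533418) ≈ -3.2972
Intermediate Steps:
Function('u')(N, h) = Add(4, Mul(-1, Pow(h, 2))) (Function('u')(N, h) = Add(4, Mul(-1, Mul(h, h))) = Add(4, Mul(-1, Pow(h, 2))))
Function('k')(S) = Mul(Rational(-1, 3), Pow(Add(3, S), 2)) (Function('k')(S) = Mul(Rational(-1, 3), Pow(Add(S, 3), 2)) = Mul(Rational(-1, 3), Pow(Add(3, S), 2)))
Mul(Add(-4578274, -3774985), Pow(Add(3151766, Function('k')(Function('u')(11, Add(23, 14)))), -1)) = Mul(Add(-4578274, -3774985), Pow(Add(3151766, Mul(Rational(-1, 3), Pow(Add(3, Add(4, Mul(-1, Pow(Add(23, 14), 2)))), 2))), -1)) = Mul(-8353259, Pow(Add(3151766, Mul(Rational(-1, 3), Pow(Add(3, Add(4, Mul(-1, Pow(37, 2)))), 2))), -1)) = Mul(-8353259, Pow(Add(3151766, Mul(Rational(-1, 3), Pow(Add(3, Add(4, Mul(-1, 1369))), 2))), -1)) = Mul(-8353259, Pow(Add(3151766, Mul(Rational(-1, 3), Pow(Add(3, Add(4, -1369)), 2))), -1)) = Mul(-8353259, Pow(Add(3151766, Mul(Rational(-1, 3), Pow(Add(3, -1365), 2))), -1)) = Mul(-8353259, Pow(Add(3151766, Mul(Rational(-1, 3), Pow(-1362, 2))), -1)) = Mul(-8353259, Pow(Add(3151766, Mul(Rational(-1, 3), 1855044)), -1)) = Mul(-8353259, Pow(Add(3151766, -618348), -1)) = Mul(-8353259, Pow(2533418, -1)) = Mul(-8353259, Rational(1, 2533418)) = Rational(-8353259, 2533418)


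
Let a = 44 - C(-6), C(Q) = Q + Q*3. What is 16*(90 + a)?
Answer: 2528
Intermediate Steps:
C(Q) = 4*Q (C(Q) = Q + 3*Q = 4*Q)
a = 68 (a = 44 - 4*(-6) = 44 - 1*(-24) = 44 + 24 = 68)
16*(90 + a) = 16*(90 + 68) = 16*158 = 2528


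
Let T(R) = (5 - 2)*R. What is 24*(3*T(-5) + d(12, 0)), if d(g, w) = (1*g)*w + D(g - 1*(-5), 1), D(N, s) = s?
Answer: -1056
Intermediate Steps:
T(R) = 3*R
d(g, w) = 1 + g*w (d(g, w) = (1*g)*w + 1 = g*w + 1 = 1 + g*w)
24*(3*T(-5) + d(12, 0)) = 24*(3*(3*(-5)) + (1 + 12*0)) = 24*(3*(-15) + (1 + 0)) = 24*(-45 + 1) = 24*(-44) = -1056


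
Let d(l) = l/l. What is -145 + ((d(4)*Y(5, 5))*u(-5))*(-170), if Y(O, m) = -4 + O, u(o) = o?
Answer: 705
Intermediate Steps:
d(l) = 1
-145 + ((d(4)*Y(5, 5))*u(-5))*(-170) = -145 + ((1*(-4 + 5))*(-5))*(-170) = -145 + ((1*1)*(-5))*(-170) = -145 + (1*(-5))*(-170) = -145 - 5*(-170) = -145 + 850 = 705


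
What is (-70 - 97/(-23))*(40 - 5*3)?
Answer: -37825/23 ≈ -1644.6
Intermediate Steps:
(-70 - 97/(-23))*(40 - 5*3) = (-70 - 97*(-1/23))*(40 - 15) = (-70 + 97/23)*25 = -1513/23*25 = -37825/23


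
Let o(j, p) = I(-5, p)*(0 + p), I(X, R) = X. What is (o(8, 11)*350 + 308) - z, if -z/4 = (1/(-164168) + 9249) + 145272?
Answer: 24589985963/41042 ≈ 5.9914e+5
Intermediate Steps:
o(j, p) = -5*p (o(j, p) = -5*(0 + p) = -5*p)
z = -25367403527/41042 (z = -4*((1/(-164168) + 9249) + 145272) = -4*((-1/164168 + 9249) + 145272) = -4*(1518389831/164168 + 145272) = -4*25367403527/164168 = -25367403527/41042 ≈ -6.1808e+5)
(o(8, 11)*350 + 308) - z = (-5*11*350 + 308) - 1*(-25367403527/41042) = (-55*350 + 308) + 25367403527/41042 = (-19250 + 308) + 25367403527/41042 = -18942 + 25367403527/41042 = 24589985963/41042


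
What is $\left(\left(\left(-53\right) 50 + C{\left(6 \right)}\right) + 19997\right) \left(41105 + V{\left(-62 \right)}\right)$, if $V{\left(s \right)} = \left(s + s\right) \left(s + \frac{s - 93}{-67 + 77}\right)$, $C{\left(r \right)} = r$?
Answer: $880057395$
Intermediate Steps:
$V{\left(s \right)} = 2 s \left(- \frac{93}{10} + \frac{11 s}{10}\right)$ ($V{\left(s \right)} = 2 s \left(s + \frac{-93 + s}{10}\right) = 2 s \left(s + \left(-93 + s\right) \frac{1}{10}\right) = 2 s \left(s + \left(- \frac{93}{10} + \frac{s}{10}\right)\right) = 2 s \left(- \frac{93}{10} + \frac{11 s}{10}\right)$)
$\left(\left(\left(-53\right) 50 + C{\left(6 \right)}\right) + 19997\right) \left(41105 + V{\left(-62 \right)}\right) = \left(\left(\left(-53\right) 50 + 6\right) + 19997\right) \left(41105 + \frac{1}{5} \left(-62\right) \left(-93 + 11 \left(-62\right)\right)\right) = \left(\left(-2650 + 6\right) + 19997\right) \left(41105 + \frac{1}{5} \left(-62\right) \left(-93 - 682\right)\right) = \left(-2644 + 19997\right) \left(41105 + \frac{1}{5} \left(-62\right) \left(-775\right)\right) = 17353 \left(41105 + 9610\right) = 17353 \cdot 50715 = 880057395$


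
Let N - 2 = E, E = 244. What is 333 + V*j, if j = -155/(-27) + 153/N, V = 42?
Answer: 221486/369 ≈ 600.23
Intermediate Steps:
N = 246 (N = 2 + 244 = 246)
j = 14087/2214 (j = -155/(-27) + 153/246 = -155*(-1/27) + 153*(1/246) = 155/27 + 51/82 = 14087/2214 ≈ 6.3627)
333 + V*j = 333 + 42*(14087/2214) = 333 + 98609/369 = 221486/369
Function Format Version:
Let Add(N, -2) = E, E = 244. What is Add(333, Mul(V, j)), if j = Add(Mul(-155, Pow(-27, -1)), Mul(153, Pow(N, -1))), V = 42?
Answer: Rational(221486, 369) ≈ 600.23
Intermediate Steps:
N = 246 (N = Add(2, 244) = 246)
j = Rational(14087, 2214) (j = Add(Mul(-155, Pow(-27, -1)), Mul(153, Pow(246, -1))) = Add(Mul(-155, Rational(-1, 27)), Mul(153, Rational(1, 246))) = Add(Rational(155, 27), Rational(51, 82)) = Rational(14087, 2214) ≈ 6.3627)
Add(333, Mul(V, j)) = Add(333, Mul(42, Rational(14087, 2214))) = Add(333, Rational(98609, 369)) = Rational(221486, 369)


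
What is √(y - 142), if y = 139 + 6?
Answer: √3 ≈ 1.7320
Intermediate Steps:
y = 145
√(y - 142) = √(145 - 142) = √3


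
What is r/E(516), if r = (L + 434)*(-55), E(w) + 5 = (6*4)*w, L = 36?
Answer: -25850/12379 ≈ -2.0882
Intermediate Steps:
E(w) = -5 + 24*w (E(w) = -5 + (6*4)*w = -5 + 24*w)
r = -25850 (r = (36 + 434)*(-55) = 470*(-55) = -25850)
r/E(516) = -25850/(-5 + 24*516) = -25850/(-5 + 12384) = -25850/12379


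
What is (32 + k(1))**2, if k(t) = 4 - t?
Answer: 1225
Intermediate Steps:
(32 + k(1))**2 = (32 + (4 - 1*1))**2 = (32 + (4 - 1))**2 = (32 + 3)**2 = 35**2 = 1225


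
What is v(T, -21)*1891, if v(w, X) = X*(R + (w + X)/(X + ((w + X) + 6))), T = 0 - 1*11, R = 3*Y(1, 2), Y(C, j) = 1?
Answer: -6870003/47 ≈ -1.4617e+5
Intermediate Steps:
R = 3 (R = 3*1 = 3)
T = -11 (T = 0 - 11 = -11)
v(w, X) = X*(3 + (X + w)/(6 + w + 2*X)) (v(w, X) = X*(3 + (w + X)/(X + ((w + X) + 6))) = X*(3 + (X + w)/(X + ((X + w) + 6))) = X*(3 + (X + w)/(X + (6 + X + w))) = X*(3 + (X + w)/(6 + w + 2*X)))
v(T, -21)*1891 = -21*(18 + 4*(-11) + 7*(-21))/(6 - 11 + 2*(-21))*1891 = -21*(18 - 44 - 147)/(6 - 11 - 42)*1891 = -21*(-173)/(-47)*1891 = -21*(-1/47)*(-173)*1891 = -3633/47*1891 = -6870003/47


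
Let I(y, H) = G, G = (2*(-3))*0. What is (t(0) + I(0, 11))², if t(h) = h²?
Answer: 0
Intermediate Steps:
G = 0 (G = -6*0 = 0)
I(y, H) = 0
(t(0) + I(0, 11))² = (0² + 0)² = (0 + 0)² = 0² = 0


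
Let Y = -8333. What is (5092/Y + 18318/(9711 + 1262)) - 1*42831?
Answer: -3916284594101/91438009 ≈ -42830.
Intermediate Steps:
(5092/Y + 18318/(9711 + 1262)) - 1*42831 = (5092/(-8333) + 18318/(9711 + 1262)) - 1*42831 = (5092*(-1/8333) + 18318/10973) - 42831 = (-5092/8333 + 18318*(1/10973)) - 42831 = (-5092/8333 + 18318/10973) - 42831 = 96769378/91438009 - 42831 = -3916284594101/91438009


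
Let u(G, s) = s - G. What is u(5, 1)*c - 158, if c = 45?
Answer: -338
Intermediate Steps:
u(5, 1)*c - 158 = (1 - 1*5)*45 - 158 = (1 - 5)*45 - 158 = -4*45 - 158 = -180 - 158 = -338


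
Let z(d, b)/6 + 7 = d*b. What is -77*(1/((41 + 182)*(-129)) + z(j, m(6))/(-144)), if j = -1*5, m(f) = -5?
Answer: 6645485/115068 ≈ 57.753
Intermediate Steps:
j = -5
z(d, b) = -42 + 6*b*d (z(d, b) = -42 + 6*(d*b) = -42 + 6*(b*d) = -42 + 6*b*d)
-77*(1/((41 + 182)*(-129)) + z(j, m(6))/(-144)) = -77*(1/((41 + 182)*(-129)) + (-42 + 6*(-5)*(-5))/(-144)) = -77*(-1/129/223 + (-42 + 150)*(-1/144)) = -77*((1/223)*(-1/129) + 108*(-1/144)) = -77*(-1/28767 - ¾) = -77*(-86305/115068) = 6645485/115068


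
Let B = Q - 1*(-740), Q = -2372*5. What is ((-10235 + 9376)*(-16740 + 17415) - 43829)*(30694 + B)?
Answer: -12207403396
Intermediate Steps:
Q = -11860
B = -11120 (B = -11860 - 1*(-740) = -11860 + 740 = -11120)
((-10235 + 9376)*(-16740 + 17415) - 43829)*(30694 + B) = ((-10235 + 9376)*(-16740 + 17415) - 43829)*(30694 - 11120) = (-859*675 - 43829)*19574 = (-579825 - 43829)*19574 = -623654*19574 = -12207403396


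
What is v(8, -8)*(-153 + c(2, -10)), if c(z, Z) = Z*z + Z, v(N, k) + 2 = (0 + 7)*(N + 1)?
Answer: -11163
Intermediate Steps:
v(N, k) = 5 + 7*N (v(N, k) = -2 + (0 + 7)*(N + 1) = -2 + 7*(1 + N) = -2 + (7 + 7*N) = 5 + 7*N)
c(z, Z) = Z + Z*z
v(8, -8)*(-153 + c(2, -10)) = (5 + 7*8)*(-153 - 10*(1 + 2)) = (5 + 56)*(-153 - 10*3) = 61*(-153 - 30) = 61*(-183) = -11163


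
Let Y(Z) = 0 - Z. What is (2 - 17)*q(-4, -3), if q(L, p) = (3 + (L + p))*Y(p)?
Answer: 180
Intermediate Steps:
Y(Z) = -Z
q(L, p) = -p*(3 + L + p) (q(L, p) = (3 + (L + p))*(-p) = (3 + L + p)*(-p) = -p*(3 + L + p))
(2 - 17)*q(-4, -3) = (2 - 17)*(-1*(-3)*(3 - 4 - 3)) = -(-15)*(-3)*(-4) = -15*(-12) = 180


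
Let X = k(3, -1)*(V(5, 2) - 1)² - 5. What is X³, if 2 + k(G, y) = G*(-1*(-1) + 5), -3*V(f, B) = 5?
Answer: 938313739/729 ≈ 1.2871e+6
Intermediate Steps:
V(f, B) = -5/3 (V(f, B) = -⅓*5 = -5/3)
k(G, y) = -2 + 6*G (k(G, y) = -2 + G*(-1*(-1) + 5) = -2 + G*(1 + 5) = -2 + G*6 = -2 + 6*G)
X = 979/9 (X = (-2 + 6*3)*(-5/3 - 1)² - 5 = (-2 + 18)*(-8/3)² - 5 = 16*(64/9) - 5 = 1024/9 - 5 = 979/9 ≈ 108.78)
X³ = (979/9)³ = 938313739/729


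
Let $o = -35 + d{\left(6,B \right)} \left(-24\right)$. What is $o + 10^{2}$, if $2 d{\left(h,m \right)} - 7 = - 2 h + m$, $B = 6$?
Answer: $53$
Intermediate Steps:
$d{\left(h,m \right)} = \frac{7}{2} + \frac{m}{2} - h$ ($d{\left(h,m \right)} = \frac{7}{2} + \frac{- 2 h + m}{2} = \frac{7}{2} + \frac{m - 2 h}{2} = \frac{7}{2} - \left(h - \frac{m}{2}\right) = \frac{7}{2} + \frac{m}{2} - h$)
$o = -47$ ($o = -35 + \left(\frac{7}{2} + \frac{1}{2} \cdot 6 - 6\right) \left(-24\right) = -35 + \left(\frac{7}{2} + 3 - 6\right) \left(-24\right) = -35 + \frac{1}{2} \left(-24\right) = -35 - 12 = -47$)
$o + 10^{2} = -47 + 10^{2} = -47 + 100 = 53$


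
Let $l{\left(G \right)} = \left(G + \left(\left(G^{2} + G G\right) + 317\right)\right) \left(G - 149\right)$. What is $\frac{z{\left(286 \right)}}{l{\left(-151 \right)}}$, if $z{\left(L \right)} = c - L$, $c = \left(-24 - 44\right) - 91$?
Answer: $\frac{89}{2746080} \approx 3.241 \cdot 10^{-5}$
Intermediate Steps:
$c = -159$ ($c = -68 - 91 = -159$)
$z{\left(L \right)} = -159 - L$
$l{\left(G \right)} = \left(-149 + G\right) \left(317 + G + 2 G^{2}\right)$ ($l{\left(G \right)} = \left(G + \left(\left(G^{2} + G^{2}\right) + 317\right)\right) \left(-149 + G\right) = \left(G + \left(2 G^{2} + 317\right)\right) \left(-149 + G\right) = \left(G + \left(317 + 2 G^{2}\right)\right) \left(-149 + G\right) = \left(317 + G + 2 G^{2}\right) \left(-149 + G\right) = \left(-149 + G\right) \left(317 + G + 2 G^{2}\right)$)
$\frac{z{\left(286 \right)}}{l{\left(-151 \right)}} = \frac{-159 - 286}{-47233 - 297 \left(-151\right)^{2} + 2 \left(-151\right)^{3} + 168 \left(-151\right)} = \frac{-159 - 286}{-47233 - 6771897 + 2 \left(-3442951\right) - 25368} = - \frac{445}{-47233 - 6771897 - 6885902 - 25368} = - \frac{445}{-13730400} = \left(-445\right) \left(- \frac{1}{13730400}\right) = \frac{89}{2746080}$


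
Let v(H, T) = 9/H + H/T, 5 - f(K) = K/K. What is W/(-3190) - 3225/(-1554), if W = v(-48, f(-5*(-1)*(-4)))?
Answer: 5496901/2643872 ≈ 2.0791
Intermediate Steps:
f(K) = 4 (f(K) = 5 - K/K = 5 - 1*1 = 5 - 1 = 4)
W = -195/16 (W = 9/(-48) - 48/4 = 9*(-1/48) - 48*¼ = -3/16 - 12 = -195/16 ≈ -12.188)
W/(-3190) - 3225/(-1554) = -195/16/(-3190) - 3225/(-1554) = -195/16*(-1/3190) - 3225*(-1/1554) = 39/10208 + 1075/518 = 5496901/2643872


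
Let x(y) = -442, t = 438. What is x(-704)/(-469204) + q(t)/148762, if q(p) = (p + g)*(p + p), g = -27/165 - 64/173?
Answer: 427876191542783/166036096909430 ≈ 2.5770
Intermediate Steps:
g = -5077/9515 (g = -27*1/165 - 64*1/173 = -9/55 - 64/173 = -5077/9515 ≈ -0.53358)
q(p) = 2*p*(-5077/9515 + p) (q(p) = (p - 5077/9515)*(p + p) = (-5077/9515 + p)*(2*p) = 2*p*(-5077/9515 + p))
x(-704)/(-469204) + q(t)/148762 = -442/(-469204) + ((2/9515)*438*(-5077 + 9515*438))/148762 = -442*(-1/469204) + ((2/9515)*438*(-5077 + 4167570))*(1/148762) = 221/234602 + ((2/9515)*438*4162493)*(1/148762) = 221/234602 + (3646343868/9515)*(1/148762) = 221/234602 + 1823171934/707735215 = 427876191542783/166036096909430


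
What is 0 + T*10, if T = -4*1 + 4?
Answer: 0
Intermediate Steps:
T = 0 (T = -4 + 4 = 0)
0 + T*10 = 0 + 0*10 = 0 + 0 = 0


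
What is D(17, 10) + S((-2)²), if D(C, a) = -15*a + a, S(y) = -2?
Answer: -142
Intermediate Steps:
D(C, a) = -14*a
D(17, 10) + S((-2)²) = -14*10 - 2 = -140 - 2 = -142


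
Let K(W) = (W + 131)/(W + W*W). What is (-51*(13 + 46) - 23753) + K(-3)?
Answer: -80222/3 ≈ -26741.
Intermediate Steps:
K(W) = (131 + W)/(W + W²)
(-51*(13 + 46) - 23753) + K(-3) = (-51*(13 + 46) - 23753) + (131 - 3)/((-3)*(1 - 3)) = (-51*59 - 23753) - ⅓*128/(-2) = (-3009 - 23753) - ⅓*(-½)*128 = -26762 + 64/3 = -80222/3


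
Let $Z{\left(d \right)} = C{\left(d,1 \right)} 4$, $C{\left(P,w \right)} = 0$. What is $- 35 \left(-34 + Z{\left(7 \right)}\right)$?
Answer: $1190$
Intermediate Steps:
$Z{\left(d \right)} = 0$ ($Z{\left(d \right)} = 0 \cdot 4 = 0$)
$- 35 \left(-34 + Z{\left(7 \right)}\right) = - 35 \left(-34 + 0\right) = \left(-35\right) \left(-34\right) = 1190$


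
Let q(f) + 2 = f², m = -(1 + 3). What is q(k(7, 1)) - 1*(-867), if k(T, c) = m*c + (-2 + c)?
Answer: 890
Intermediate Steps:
m = -4 (m = -1*4 = -4)
k(T, c) = -2 - 3*c (k(T, c) = -4*c + (-2 + c) = -2 - 3*c)
q(f) = -2 + f²
q(k(7, 1)) - 1*(-867) = (-2 + (-2 - 3*1)²) - 1*(-867) = (-2 + (-2 - 3)²) + 867 = (-2 + (-5)²) + 867 = (-2 + 25) + 867 = 23 + 867 = 890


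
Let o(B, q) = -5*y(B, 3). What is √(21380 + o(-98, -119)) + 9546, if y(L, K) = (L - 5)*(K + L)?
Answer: 9546 + I*√27545 ≈ 9546.0 + 165.97*I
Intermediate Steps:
y(L, K) = (-5 + L)*(K + L)
o(B, q) = 75 - 5*B² + 10*B (o(B, q) = -5*(B² - 5*3 - 5*B + 3*B) = -5*(B² - 15 - 5*B + 3*B) = -5*(-15 + B² - 2*B) = 75 - 5*B² + 10*B)
√(21380 + o(-98, -119)) + 9546 = √(21380 + (75 - 5*(-98)² + 10*(-98))) + 9546 = √(21380 + (75 - 5*9604 - 980)) + 9546 = √(21380 + (75 - 48020 - 980)) + 9546 = √(21380 - 48925) + 9546 = √(-27545) + 9546 = I*√27545 + 9546 = 9546 + I*√27545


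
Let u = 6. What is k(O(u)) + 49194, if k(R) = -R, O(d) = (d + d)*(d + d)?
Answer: 49050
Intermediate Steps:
O(d) = 4*d**2 (O(d) = (2*d)*(2*d) = 4*d**2)
k(O(u)) + 49194 = -4*6**2 + 49194 = -4*36 + 49194 = -1*144 + 49194 = -144 + 49194 = 49050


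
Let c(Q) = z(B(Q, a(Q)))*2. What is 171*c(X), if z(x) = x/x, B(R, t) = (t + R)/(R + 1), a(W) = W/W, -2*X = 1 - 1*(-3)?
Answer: 342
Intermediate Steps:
X = -2 (X = -(1 - 1*(-3))/2 = -(1 + 3)/2 = -½*4 = -2)
a(W) = 1
B(R, t) = (R + t)/(1 + R)
z(x) = 1
c(Q) = 2 (c(Q) = 1*2 = 2)
171*c(X) = 171*2 = 342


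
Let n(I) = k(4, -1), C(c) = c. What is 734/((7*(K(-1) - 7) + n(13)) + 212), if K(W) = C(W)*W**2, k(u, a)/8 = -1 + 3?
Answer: 367/86 ≈ 4.2674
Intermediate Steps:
k(u, a) = 16 (k(u, a) = 8*(-1 + 3) = 8*2 = 16)
K(W) = W**3 (K(W) = W*W**2 = W**3)
n(I) = 16
734/((7*(K(-1) - 7) + n(13)) + 212) = 734/((7*((-1)**3 - 7) + 16) + 212) = 734/((7*(-1 - 7) + 16) + 212) = 734/((7*(-8) + 16) + 212) = 734/((-56 + 16) + 212) = 734/(-40 + 212) = 734/172 = 734*(1/172) = 367/86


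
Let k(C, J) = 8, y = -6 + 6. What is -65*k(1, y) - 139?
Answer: -659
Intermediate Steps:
y = 0
-65*k(1, y) - 139 = -65*8 - 139 = -520 - 139 = -659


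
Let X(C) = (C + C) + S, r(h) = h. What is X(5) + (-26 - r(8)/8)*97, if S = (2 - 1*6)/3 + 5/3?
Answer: -7826/3 ≈ -2608.7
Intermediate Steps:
S = ⅓ (S = (2 - 6)*(⅓) + 5*(⅓) = -4*⅓ + 5/3 = -4/3 + 5/3 = ⅓ ≈ 0.33333)
X(C) = ⅓ + 2*C (X(C) = (C + C) + ⅓ = 2*C + ⅓ = ⅓ + 2*C)
X(5) + (-26 - r(8)/8)*97 = (⅓ + 2*5) + (-26 - 8/8)*97 = (⅓ + 10) + (-26 - 8/8)*97 = 31/3 + (-26 - 1*1)*97 = 31/3 + (-26 - 1)*97 = 31/3 - 27*97 = 31/3 - 2619 = -7826/3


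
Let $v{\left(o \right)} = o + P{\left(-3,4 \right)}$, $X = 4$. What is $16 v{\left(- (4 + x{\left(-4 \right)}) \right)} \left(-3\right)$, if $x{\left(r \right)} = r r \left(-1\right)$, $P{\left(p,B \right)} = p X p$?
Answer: $-2304$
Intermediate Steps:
$P{\left(p,B \right)} = 4 p^{2}$ ($P{\left(p,B \right)} = p 4 p = 4 p p = 4 p^{2}$)
$x{\left(r \right)} = - r^{2}$ ($x{\left(r \right)} = r^{2} \left(-1\right) = - r^{2}$)
$v{\left(o \right)} = 36 + o$ ($v{\left(o \right)} = o + 4 \left(-3\right)^{2} = o + 4 \cdot 9 = o + 36 = 36 + o$)
$16 v{\left(- (4 + x{\left(-4 \right)}) \right)} \left(-3\right) = 16 \left(36 - \left(4 - \left(-4\right)^{2}\right)\right) \left(-3\right) = 16 \left(36 - \left(4 - 16\right)\right) \left(-3\right) = 16 \left(36 - -12\right) \left(-3\right) = 16 \left(36 + 12\right) \left(-3\right) = 16 \cdot 48 \left(-3\right) = 768 \left(-3\right) = -2304$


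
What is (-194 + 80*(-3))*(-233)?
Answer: 101122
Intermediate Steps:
(-194 + 80*(-3))*(-233) = (-194 - 240)*(-233) = -434*(-233) = 101122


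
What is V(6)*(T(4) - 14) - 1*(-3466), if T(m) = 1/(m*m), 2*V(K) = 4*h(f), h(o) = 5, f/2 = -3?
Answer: 26613/8 ≈ 3326.6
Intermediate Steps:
f = -6 (f = 2*(-3) = -6)
V(K) = 10 (V(K) = (4*5)/2 = (1/2)*20 = 10)
T(m) = m**(-2) (T(m) = 1/(m**2) = m**(-2))
V(6)*(T(4) - 14) - 1*(-3466) = 10*(4**(-2) - 14) - 1*(-3466) = 10*(1/16 - 14) + 3466 = 10*(-223/16) + 3466 = -1115/8 + 3466 = 26613/8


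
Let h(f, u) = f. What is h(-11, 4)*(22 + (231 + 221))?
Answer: -5214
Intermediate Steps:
h(-11, 4)*(22 + (231 + 221)) = -11*(22 + (231 + 221)) = -11*(22 + 452) = -11*474 = -5214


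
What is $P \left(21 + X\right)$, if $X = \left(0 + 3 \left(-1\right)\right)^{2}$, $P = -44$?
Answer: $-1320$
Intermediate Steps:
$X = 9$ ($X = \left(0 - 3\right)^{2} = \left(-3\right)^{2} = 9$)
$P \left(21 + X\right) = - 44 \left(21 + 9\right) = \left(-44\right) 30 = -1320$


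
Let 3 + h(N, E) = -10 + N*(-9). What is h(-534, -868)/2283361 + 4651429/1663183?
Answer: 10628863208988/3797647198063 ≈ 2.7988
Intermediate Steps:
h(N, E) = -13 - 9*N (h(N, E) = -3 + (-10 + N*(-9)) = -3 + (-10 - 9*N) = -13 - 9*N)
h(-534, -868)/2283361 + 4651429/1663183 = (-13 - 9*(-534))/2283361 + 4651429/1663183 = (-13 + 4806)*(1/2283361) + 4651429*(1/1663183) = 4793*(1/2283361) + 4651429/1663183 = 4793/2283361 + 4651429/1663183 = 10628863208988/3797647198063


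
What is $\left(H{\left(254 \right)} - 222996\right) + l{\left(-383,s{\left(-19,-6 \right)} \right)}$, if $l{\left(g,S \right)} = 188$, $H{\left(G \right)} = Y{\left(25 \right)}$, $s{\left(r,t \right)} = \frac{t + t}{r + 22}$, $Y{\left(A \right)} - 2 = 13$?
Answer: $-222793$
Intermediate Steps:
$Y{\left(A \right)} = 15$ ($Y{\left(A \right)} = 2 + 13 = 15$)
$s{\left(r,t \right)} = \frac{2 t}{22 + r}$
$H{\left(G \right)} = 15$
$\left(H{\left(254 \right)} - 222996\right) + l{\left(-383,s{\left(-19,-6 \right)} \right)} = \left(15 - 222996\right) + 188 = -222981 + 188 = -222793$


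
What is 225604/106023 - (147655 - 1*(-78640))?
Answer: -23992249181/106023 ≈ -2.2629e+5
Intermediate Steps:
225604/106023 - (147655 - 1*(-78640)) = 225604*(1/106023) - (147655 + 78640) = 225604/106023 - 1*226295 = 225604/106023 - 226295 = -23992249181/106023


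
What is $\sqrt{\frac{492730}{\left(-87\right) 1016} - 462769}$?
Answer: $\frac{i \sqrt{225982822448361}}{22098} \approx 680.28 i$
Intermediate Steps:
$\sqrt{\frac{492730}{\left(-87\right) 1016} - 462769} = \sqrt{\frac{492730}{-88392} - 462769} = \sqrt{492730 \left(- \frac{1}{88392}\right) - 462769} = \sqrt{- \frac{246365}{44196} - 462769} = \sqrt{- \frac{20452785089}{44196}} = \frac{i \sqrt{225982822448361}}{22098}$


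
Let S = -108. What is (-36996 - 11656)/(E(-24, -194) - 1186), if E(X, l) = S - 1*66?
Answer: 12163/340 ≈ 35.774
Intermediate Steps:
E(X, l) = -174 (E(X, l) = -108 - 1*66 = -108 - 66 = -174)
(-36996 - 11656)/(E(-24, -194) - 1186) = (-36996 - 11656)/(-174 - 1186) = -48652/(-1360) = -48652*(-1/1360) = 12163/340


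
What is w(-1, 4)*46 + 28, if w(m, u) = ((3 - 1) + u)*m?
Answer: -248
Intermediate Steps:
w(m, u) = m*(2 + u) (w(m, u) = (2 + u)*m = m*(2 + u))
w(-1, 4)*46 + 28 = -(2 + 4)*46 + 28 = -1*6*46 + 28 = -6*46 + 28 = -276 + 28 = -248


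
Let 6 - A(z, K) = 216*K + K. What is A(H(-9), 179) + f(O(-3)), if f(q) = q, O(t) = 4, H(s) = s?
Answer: -38833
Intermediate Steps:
A(z, K) = 6 - 217*K (A(z, K) = 6 - (216*K + K) = 6 - 217*K)
A(H(-9), 179) + f(O(-3)) = (6 - 217*179) + 4 = (6 - 38843) + 4 = -38837 + 4 = -38833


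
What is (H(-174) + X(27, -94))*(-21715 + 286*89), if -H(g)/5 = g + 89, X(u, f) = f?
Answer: 1237609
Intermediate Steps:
H(g) = -445 - 5*g (H(g) = -5*(g + 89) = -5*(89 + g) = -445 - 5*g)
(H(-174) + X(27, -94))*(-21715 + 286*89) = ((-445 - 5*(-174)) - 94)*(-21715 + 286*89) = ((-445 + 870) - 94)*(-21715 + 25454) = (425 - 94)*3739 = 331*3739 = 1237609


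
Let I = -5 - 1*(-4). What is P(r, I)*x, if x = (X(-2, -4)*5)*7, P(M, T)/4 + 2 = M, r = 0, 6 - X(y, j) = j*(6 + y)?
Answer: -6160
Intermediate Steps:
X(y, j) = 6 - j*(6 + y)
I = -1 (I = -5 + 4 = -1)
P(M, T) = -8 + 4*M
x = 770 (x = ((6 - 6*(-4) - 1*(-4)*(-2))*5)*7 = ((6 + 24 - 8)*5)*7 = (22*5)*7 = 110*7 = 770)
P(r, I)*x = (-8 + 4*0)*770 = (-8 + 0)*770 = -8*770 = -6160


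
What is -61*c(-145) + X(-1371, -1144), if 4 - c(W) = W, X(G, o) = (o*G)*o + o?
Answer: -1794287289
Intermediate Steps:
X(G, o) = o + G*o² (X(G, o) = (G*o)*o + o = G*o² + o = o + G*o²)
c(W) = 4 - W
-61*c(-145) + X(-1371, -1144) = -61*(4 - 1*(-145)) - 1144*(1 - 1371*(-1144)) = -61*(4 + 145) - 1144*(1 + 1568424) = -61*149 - 1144*1568425 = -9089 - 1794278200 = -1794287289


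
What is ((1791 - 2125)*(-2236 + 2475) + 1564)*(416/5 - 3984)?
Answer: 1526422048/5 ≈ 3.0528e+8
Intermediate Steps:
((1791 - 2125)*(-2236 + 2475) + 1564)*(416/5 - 3984) = (-334*239 + 1564)*(416*(⅕) - 3984) = (-79826 + 1564)*(416/5 - 3984) = -78262*(-19504/5) = 1526422048/5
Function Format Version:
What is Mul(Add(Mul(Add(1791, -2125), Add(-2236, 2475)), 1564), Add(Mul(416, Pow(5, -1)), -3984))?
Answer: Rational(1526422048, 5) ≈ 3.0528e+8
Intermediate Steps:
Mul(Add(Mul(Add(1791, -2125), Add(-2236, 2475)), 1564), Add(Mul(416, Pow(5, -1)), -3984)) = Mul(Add(Mul(-334, 239), 1564), Add(Mul(416, Rational(1, 5)), -3984)) = Mul(Add(-79826, 1564), Add(Rational(416, 5), -3984)) = Mul(-78262, Rational(-19504, 5)) = Rational(1526422048, 5)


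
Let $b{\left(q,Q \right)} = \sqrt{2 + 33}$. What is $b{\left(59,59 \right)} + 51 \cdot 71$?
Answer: $3621 + \sqrt{35} \approx 3626.9$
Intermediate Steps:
$b{\left(q,Q \right)} = \sqrt{35}$
$b{\left(59,59 \right)} + 51 \cdot 71 = \sqrt{35} + 51 \cdot 71 = \sqrt{35} + 3621 = 3621 + \sqrt{35}$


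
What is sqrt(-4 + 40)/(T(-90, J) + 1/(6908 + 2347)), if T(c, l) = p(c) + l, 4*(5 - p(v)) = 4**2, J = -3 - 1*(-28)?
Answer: 55530/240631 ≈ 0.23077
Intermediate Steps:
J = 25 (J = -3 + 28 = 25)
p(v) = 1 (p(v) = 5 - 1/4*4**2 = 5 - 1/4*16 = 5 - 4 = 1)
T(c, l) = 1 + l
sqrt(-4 + 40)/(T(-90, J) + 1/(6908 + 2347)) = sqrt(-4 + 40)/((1 + 25) + 1/(6908 + 2347)) = sqrt(36)/(26 + 1/9255) = 6/(26 + 1/9255) = 6/(240631/9255) = (9255/240631)*6 = 55530/240631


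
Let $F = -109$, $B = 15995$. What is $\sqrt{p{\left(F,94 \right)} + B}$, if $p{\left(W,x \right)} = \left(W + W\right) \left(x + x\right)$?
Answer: $i \sqrt{24989} \approx 158.08 i$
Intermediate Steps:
$p{\left(W,x \right)} = 4 W x$ ($p{\left(W,x \right)} = 2 W 2 x = 4 W x$)
$\sqrt{p{\left(F,94 \right)} + B} = \sqrt{4 \left(-109\right) 94 + 15995} = \sqrt{-40984 + 15995} = \sqrt{-24989} = i \sqrt{24989}$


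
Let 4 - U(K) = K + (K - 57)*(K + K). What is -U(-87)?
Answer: 24965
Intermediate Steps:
U(K) = 4 - K - 2*K*(-57 + K) (U(K) = 4 - (K + (K - 57)*(K + K)) = 4 - (K + (-57 + K)*(2*K)) = 4 - (K + 2*K*(-57 + K)) = 4 + (-K - 2*K*(-57 + K)) = 4 - K - 2*K*(-57 + K))
-U(-87) = -(4 - 2*(-87)**2 + 113*(-87)) = -(4 - 2*7569 - 9831) = -(4 - 15138 - 9831) = -1*(-24965) = 24965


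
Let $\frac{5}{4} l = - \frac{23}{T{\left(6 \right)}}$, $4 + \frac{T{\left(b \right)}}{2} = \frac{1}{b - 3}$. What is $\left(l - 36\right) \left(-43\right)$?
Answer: $\frac{79206}{55} \approx 1440.1$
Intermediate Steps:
$T{\left(b \right)} = -8 + \frac{2}{-3 + b}$ ($T{\left(b \right)} = -8 + \frac{2}{b - 3} = -8 + \frac{2}{-3 + b}$)
$l = \frac{138}{55}$ ($l = \frac{4 \left(- \frac{23}{2 \frac{1}{-3 + 6} \left(13 - 24\right)}\right)}{5} = \frac{4 \left(- \frac{23}{2 \cdot \frac{1}{3} \left(13 - 24\right)}\right)}{5} = \frac{4 \left(- \frac{23}{2 \cdot \frac{1}{3} \left(-11\right)}\right)}{5} = \frac{4 \left(- \frac{23}{- \frac{22}{3}}\right)}{5} = \frac{4 \left(\left(-23\right) \left(- \frac{3}{22}\right)\right)}{5} = \frac{4}{5} \cdot \frac{69}{22} = \frac{138}{55} \approx 2.5091$)
$\left(l - 36\right) \left(-43\right) = \left(\frac{138}{55} - 36\right) \left(-43\right) = \left(- \frac{1842}{55}\right) \left(-43\right) = \frac{79206}{55}$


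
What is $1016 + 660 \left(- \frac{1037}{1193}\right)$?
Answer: $\frac{527668}{1193} \approx 442.3$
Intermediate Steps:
$1016 + 660 \left(- \frac{1037}{1193}\right) = 1016 - \frac{684420}{1193} = \frac{527668}{1193}$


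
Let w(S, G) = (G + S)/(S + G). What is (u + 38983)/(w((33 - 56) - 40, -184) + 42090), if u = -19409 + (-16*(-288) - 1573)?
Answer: 22609/42091 ≈ 0.53715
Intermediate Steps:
w(S, G) = 1 (w(S, G) = (G + S)/(G + S) = 1)
u = -16374 (u = -19409 + (4608 - 1573) = -19409 + 3035 = -16374)
(u + 38983)/(w((33 - 56) - 40, -184) + 42090) = (-16374 + 38983)/(1 + 42090) = 22609/42091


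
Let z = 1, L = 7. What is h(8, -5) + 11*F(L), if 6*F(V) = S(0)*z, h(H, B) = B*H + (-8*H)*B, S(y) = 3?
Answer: 571/2 ≈ 285.50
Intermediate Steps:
h(H, B) = -7*B*H (h(H, B) = B*H - 8*B*H = -7*B*H)
F(V) = ½ (F(V) = (3*1)/6 = (⅙)*3 = ½)
h(8, -5) + 11*F(L) = -7*(-5)*8 + 11*(½) = 280 + 11/2 = 571/2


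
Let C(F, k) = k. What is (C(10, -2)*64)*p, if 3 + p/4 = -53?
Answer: 28672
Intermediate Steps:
p = -224 (p = -12 + 4*(-53) = -12 - 212 = -224)
(C(10, -2)*64)*p = -2*64*(-224) = -128*(-224) = 28672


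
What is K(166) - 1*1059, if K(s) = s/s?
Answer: -1058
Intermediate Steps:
K(s) = 1
K(166) - 1*1059 = 1 - 1*1059 = 1 - 1059 = -1058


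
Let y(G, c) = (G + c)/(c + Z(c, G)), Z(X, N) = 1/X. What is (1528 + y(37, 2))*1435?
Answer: 2215066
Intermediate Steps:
y(G, c) = (G + c)/(c + 1/c)
(1528 + y(37, 2))*1435 = (1528 + 2*(37 + 2)/(1 + 2²))*1435 = (1528 + 2*39/(1 + 4))*1435 = (1528 + 2*39/5)*1435 = (1528 + 2*(⅕)*39)*1435 = (1528 + 78/5)*1435 = (7718/5)*1435 = 2215066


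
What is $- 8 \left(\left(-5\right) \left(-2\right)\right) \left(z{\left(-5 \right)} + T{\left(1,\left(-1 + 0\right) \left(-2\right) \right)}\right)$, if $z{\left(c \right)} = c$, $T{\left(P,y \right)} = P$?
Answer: $320$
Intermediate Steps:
$- 8 \left(\left(-5\right) \left(-2\right)\right) \left(z{\left(-5 \right)} + T{\left(1,\left(-1 + 0\right) \left(-2\right) \right)}\right) = - 8 \left(\left(-5\right) \left(-2\right)\right) \left(-5 + 1\right) = \left(-8\right) 10 \left(-4\right) = \left(-80\right) \left(-4\right) = 320$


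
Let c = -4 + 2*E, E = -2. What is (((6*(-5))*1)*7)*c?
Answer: 1680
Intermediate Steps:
c = -8 (c = -4 + 2*(-2) = -4 - 4 = -8)
(((6*(-5))*1)*7)*c = (((6*(-5))*1)*7)*(-8) = (-30*1*7)*(-8) = -30*7*(-8) = -210*(-8) = 1680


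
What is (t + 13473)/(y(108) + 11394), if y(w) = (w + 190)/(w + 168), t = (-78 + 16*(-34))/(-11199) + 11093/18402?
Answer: 21288074592305/18003967478831 ≈ 1.1824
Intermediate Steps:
t = 45225517/68694666 (t = (-78 - 544)*(-1/11199) + 11093*(1/18402) = -622*(-1/11199) + 11093/18402 = 622/11199 + 11093/18402 = 45225517/68694666 ≈ 0.65836)
y(w) = (190 + w)/(168 + w)
(t + 13473)/(y(108) + 11394) = (45225517/68694666 + 13473)/((190 + 108)/(168 + 108) + 11394) = 925568460535/(68694666*(298/276 + 11394)) = 925568460535/(68694666*((1/276)*298 + 11394)) = 925568460535/(68694666*(149/138 + 11394)) = 925568460535/(68694666*(1572521/138)) = (925568460535/68694666)*(138/1572521) = 21288074592305/18003967478831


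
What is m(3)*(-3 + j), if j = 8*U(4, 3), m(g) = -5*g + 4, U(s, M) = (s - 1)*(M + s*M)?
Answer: -3927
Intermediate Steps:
U(s, M) = (-1 + s)*(M + M*s)
m(g) = 4 - 5*g
j = 360 (j = 8*(3*(-1 + 4**2)) = 8*(3*(-1 + 16)) = 8*(3*15) = 8*45 = 360)
m(3)*(-3 + j) = (4 - 5*3)*(-3 + 360) = (4 - 15)*357 = -11*357 = -3927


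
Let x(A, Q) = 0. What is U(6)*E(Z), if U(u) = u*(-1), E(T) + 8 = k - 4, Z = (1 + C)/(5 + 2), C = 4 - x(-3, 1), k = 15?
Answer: -18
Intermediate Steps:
C = 4 (C = 4 - 1*0 = 4 + 0 = 4)
Z = 5/7 (Z = (1 + 4)/(5 + 2) = 5/7 ≈ 0.71429)
E(T) = 3 (E(T) = -8 + (15 - 4) = -8 + 11 = 3)
U(u) = -u
U(6)*E(Z) = -1*6*3 = -6*3 = -18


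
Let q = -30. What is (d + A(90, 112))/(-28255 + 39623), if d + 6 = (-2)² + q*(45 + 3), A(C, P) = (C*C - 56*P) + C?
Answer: 17/406 ≈ 0.041872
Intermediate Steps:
A(C, P) = C + C² - 56*P (A(C, P) = (C² - 56*P) + C = C + C² - 56*P)
d = -1442 (d = -6 + ((-2)² - 30*(45 + 3)) = -6 + (4 - 30*48) = -6 + (4 - 1440) = -6 - 1436 = -1442)
(d + A(90, 112))/(-28255 + 39623) = (-1442 + (90 + 90² - 56*112))/(-28255 + 39623) = (-1442 + (90 + 8100 - 6272))/11368 = (-1442 + 1918)*(1/11368) = 476*(1/11368) = 17/406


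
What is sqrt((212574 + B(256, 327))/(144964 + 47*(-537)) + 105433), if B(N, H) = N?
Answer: sqrt(60452403057695)/23945 ≈ 324.71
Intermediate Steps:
sqrt((212574 + B(256, 327))/(144964 + 47*(-537)) + 105433) = sqrt((212574 + 256)/(144964 + 47*(-537)) + 105433) = sqrt(212830/(144964 - 25239) + 105433) = sqrt(212830/119725 + 105433) = sqrt(212830*(1/119725) + 105433) = sqrt(42566/23945 + 105433) = sqrt(2524635751/23945) = sqrt(60452403057695)/23945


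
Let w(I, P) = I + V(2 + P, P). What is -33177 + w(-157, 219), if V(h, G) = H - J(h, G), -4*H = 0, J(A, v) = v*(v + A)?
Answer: -129694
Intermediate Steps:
J(A, v) = v*(A + v)
H = 0 (H = -¼*0 = 0)
V(h, G) = -G*(G + h) (V(h, G) = 0 - G*(h + G) = 0 - G*(G + h) = -G*(G + h))
w(I, P) = I - P*(2 + 2*P) (w(I, P) = I - P*(P + (2 + P)) = I - P*(2 + 2*P))
-33177 + w(-157, 219) = -33177 + (-157 - 2*219*(1 + 219)) = -33177 + (-157 - 2*219*220) = -33177 + (-157 - 96360) = -33177 - 96517 = -129694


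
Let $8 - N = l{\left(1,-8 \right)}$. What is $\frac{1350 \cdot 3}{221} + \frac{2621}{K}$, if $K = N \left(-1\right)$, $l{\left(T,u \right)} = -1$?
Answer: $- \frac{542791}{1989} \approx -272.9$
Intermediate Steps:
$N = 9$ ($N = 8 - -1 = 8 + 1 = 9$)
$K = -9$ ($K = 9 \left(-1\right) = -9$)
$\frac{1350 \cdot 3}{221} + \frac{2621}{K} = \frac{1350 \cdot 3}{221} + \frac{2621}{-9} = 4050 \cdot \frac{1}{221} + 2621 \left(- \frac{1}{9}\right) = \frac{4050}{221} - \frac{2621}{9} = - \frac{542791}{1989}$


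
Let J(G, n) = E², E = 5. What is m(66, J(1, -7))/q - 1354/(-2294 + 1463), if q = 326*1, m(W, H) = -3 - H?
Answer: 209068/135453 ≈ 1.5435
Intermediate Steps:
J(G, n) = 25 (J(G, n) = 5² = 25)
q = 326
m(66, J(1, -7))/q - 1354/(-2294 + 1463) = (-3 - 1*25)/326 - 1354/(-2294 + 1463) = (-3 - 25)*(1/326) - 1354/(-831) = -28*1/326 - 1354*(-1/831) = -14/163 + 1354/831 = 209068/135453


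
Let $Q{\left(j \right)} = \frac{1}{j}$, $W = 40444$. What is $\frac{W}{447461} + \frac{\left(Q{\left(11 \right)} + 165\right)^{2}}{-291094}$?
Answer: $- \frac{25564124780}{7880319346207} \approx -0.003244$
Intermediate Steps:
$\frac{W}{447461} + \frac{\left(Q{\left(11 \right)} + 165\right)^{2}}{-291094} = \frac{40444}{447461} + \frac{\left(\frac{1}{11} + 165\right)^{2}}{-291094} = 40444 \cdot \frac{1}{447461} + \left(\frac{1}{11} + 165\right)^{2} \left(- \frac{1}{291094}\right) = \frac{40444}{447461} + \left(\frac{1816}{11}\right)^{2} \left(- \frac{1}{291094}\right) = \frac{40444}{447461} + \frac{3297856}{121} \left(- \frac{1}{291094}\right) = \frac{40444}{447461} - \frac{1648928}{17611187} = - \frac{25564124780}{7880319346207}$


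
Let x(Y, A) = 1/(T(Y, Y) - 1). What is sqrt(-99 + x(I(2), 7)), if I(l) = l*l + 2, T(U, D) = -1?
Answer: I*sqrt(398)/2 ≈ 9.975*I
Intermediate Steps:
I(l) = 2 + l**2 (I(l) = l**2 + 2 = 2 + l**2)
x(Y, A) = -1/2 (x(Y, A) = 1/(-1 - 1) = 1/(-2) = -1/2)
sqrt(-99 + x(I(2), 7)) = sqrt(-99 - 1/2) = sqrt(-199/2) = I*sqrt(398)/2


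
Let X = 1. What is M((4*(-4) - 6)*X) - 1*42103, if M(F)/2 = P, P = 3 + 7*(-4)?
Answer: -42153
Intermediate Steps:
P = -25 (P = 3 - 28 = -25)
M(F) = -50 (M(F) = 2*(-25) = -50)
M((4*(-4) - 6)*X) - 1*42103 = -50 - 1*42103 = -50 - 42103 = -42153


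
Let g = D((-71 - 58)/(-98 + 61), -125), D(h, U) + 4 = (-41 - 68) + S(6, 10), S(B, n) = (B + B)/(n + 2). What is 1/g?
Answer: -1/112 ≈ -0.0089286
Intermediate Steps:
S(B, n) = 2*B/(2 + n) (S(B, n) = (2*B)/(2 + n) = 2*B/(2 + n))
D(h, U) = -112 (D(h, U) = -4 + ((-41 - 68) + 2*6/(2 + 10)) = -4 + (-109 + 2*6/12) = -4 + (-109 + 2*6*(1/12)) = -4 + (-109 + 1) = -4 - 108 = -112)
g = -112
1/g = 1/(-112) = -1/112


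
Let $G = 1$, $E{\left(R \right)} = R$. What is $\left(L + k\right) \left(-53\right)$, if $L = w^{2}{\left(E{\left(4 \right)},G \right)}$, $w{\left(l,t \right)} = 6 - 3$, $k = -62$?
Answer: $2809$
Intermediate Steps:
$w{\left(l,t \right)} = 3$ ($w{\left(l,t \right)} = 6 - 3 = 3$)
$L = 9$ ($L = 3^{2} = 9$)
$\left(L + k\right) \left(-53\right) = \left(9 - 62\right) \left(-53\right) = \left(-53\right) \left(-53\right) = 2809$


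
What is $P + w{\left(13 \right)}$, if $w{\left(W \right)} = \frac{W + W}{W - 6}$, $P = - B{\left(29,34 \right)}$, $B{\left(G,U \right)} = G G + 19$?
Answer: $- \frac{5994}{7} \approx -856.29$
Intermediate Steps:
$B{\left(G,U \right)} = 19 + G^{2}$ ($B{\left(G,U \right)} = G^{2} + 19 = 19 + G^{2}$)
$P = -860$ ($P = - (19 + 29^{2}) = - (19 + 841) = \left(-1\right) 860 = -860$)
$w{\left(W \right)} = \frac{2 W}{-6 + W}$
$P + w{\left(13 \right)} = -860 + 2 \cdot 13 \frac{1}{-6 + 13} = -860 + 2 \cdot 13 \cdot \frac{1}{7} = -860 + \frac{26}{7} = - \frac{5994}{7}$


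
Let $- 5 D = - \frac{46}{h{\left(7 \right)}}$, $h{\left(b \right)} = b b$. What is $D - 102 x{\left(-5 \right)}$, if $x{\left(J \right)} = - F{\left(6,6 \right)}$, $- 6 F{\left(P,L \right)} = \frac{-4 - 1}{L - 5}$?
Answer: $\frac{20871}{245} \approx 85.188$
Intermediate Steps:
$F{\left(P,L \right)} = \frac{5}{6 \left(-5 + L\right)}$ ($F{\left(P,L \right)} = - \frac{\left(-4 - 1\right) \frac{1}{L - 5}}{6} = - \frac{\left(-5\right) \frac{1}{-5 + L}}{6} = \frac{5}{6 \left(-5 + L\right)}$)
$h{\left(b \right)} = b^{2}$
$x{\left(J \right)} = - \frac{5}{6}$ ($x{\left(J \right)} = - \frac{5}{6 \left(-5 + 6\right)} = - \frac{5}{6 \cdot 1} = - \frac{5 \cdot 1}{6} = \left(-1\right) \frac{5}{6} = - \frac{5}{6}$)
$D = \frac{46}{245}$ ($D = - \frac{\left(-46\right) \frac{1}{7^{2}}}{5} = - \frac{\left(-46\right) \frac{1}{49}}{5} = \left(- \frac{1}{5}\right) \left(- \frac{46}{49}\right) = \frac{46}{245} \approx 0.18776$)
$D - 102 x{\left(-5 \right)} = \frac{46}{245} - -85 = \frac{46}{245} + 85 = \frac{20871}{245}$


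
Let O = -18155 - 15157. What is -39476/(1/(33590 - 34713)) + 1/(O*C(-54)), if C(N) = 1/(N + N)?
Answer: 123064377257/2776 ≈ 4.4332e+7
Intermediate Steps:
O = -33312
C(N) = 1/(2*N)
-39476/(1/(33590 - 34713)) + 1/(O*C(-54)) = -39476/(1/(33590 - 34713)) + 1/((-33312)*(((1/2)/(-54)))) = -39476/(1/(-1123)) - 1/(33312*((1/2)*(-1/54))) = -39476/(-1/1123) - 1/(33312*(-1/108)) = -39476*(-1123) - 1/33312*(-108) = 44331548 + 9/2776 = 123064377257/2776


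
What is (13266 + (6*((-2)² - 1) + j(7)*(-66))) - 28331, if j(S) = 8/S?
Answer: -105857/7 ≈ -15122.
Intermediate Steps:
(13266 + (6*((-2)² - 1) + j(7)*(-66))) - 28331 = (13266 + (6*((-2)² - 1) + (8/7)*(-66))) - 28331 = (13266 + (6*(4 - 1) + (8*(⅐))*(-66))) - 28331 = (13266 + (6*3 + (8/7)*(-66))) - 28331 = (13266 + (18 - 528/7)) - 28331 = (13266 - 402/7) - 28331 = 92460/7 - 28331 = -105857/7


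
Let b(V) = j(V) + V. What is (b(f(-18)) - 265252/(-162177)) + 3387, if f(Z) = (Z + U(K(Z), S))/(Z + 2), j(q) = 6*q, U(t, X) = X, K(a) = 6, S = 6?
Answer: 2201640721/648708 ≈ 3393.9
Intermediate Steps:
f(Z) = (6 + Z)/(2 + Z) (f(Z) = (Z + 6)/(Z + 2) = (6 + Z)/(2 + Z))
b(V) = 7*V (b(V) = 6*V + V = 7*V)
(b(f(-18)) - 265252/(-162177)) + 3387 = (7*((6 - 18)/(2 - 18)) - 265252/(-162177)) + 3387 = (7*(-12/(-16)) - 265252*(-1/162177)) + 3387 = (7*(-1/16*(-12)) + 265252/162177) + 3387 = (7*(¾) + 265252/162177) + 3387 = (21/4 + 265252/162177) + 3387 = 4466725/648708 + 3387 = 2201640721/648708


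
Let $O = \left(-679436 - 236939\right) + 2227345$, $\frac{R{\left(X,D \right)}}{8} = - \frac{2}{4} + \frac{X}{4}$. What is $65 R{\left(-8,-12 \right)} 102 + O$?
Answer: $1178370$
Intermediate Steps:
$R{\left(X,D \right)} = -4 + 2 X$ ($R{\left(X,D \right)} = 8 \left(- \frac{2}{4} + \frac{X}{4}\right) = 8 \left(\left(-2\right) \frac{1}{4} + X \frac{1}{4}\right) = 8 \left(- \frac{1}{2} + \frac{X}{4}\right) = -4 + 2 X$)
$O = 1310970$ ($O = \left(-679436 - 236939\right) + 2227345 = -916375 + 2227345 = 1310970$)
$65 R{\left(-8,-12 \right)} 102 + O = 65 \left(-4 + 2 \left(-8\right)\right) 102 + 1310970 = 65 \left(-4 - 16\right) 102 + 1310970 = 65 \left(-20\right) 102 + 1310970 = \left(-1300\right) 102 + 1310970 = -132600 + 1310970 = 1178370$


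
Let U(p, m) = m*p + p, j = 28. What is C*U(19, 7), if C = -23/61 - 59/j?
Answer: -161234/427 ≈ -377.60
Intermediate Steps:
C = -4243/1708 (C = -23/61 - 59/28 = -4243/1708 ≈ -2.4842)
U(p, m) = p + m*p
C*U(19, 7) = -80617*(1 + 7)/1708 = -80617*8/1708 = -4243/1708*152 = -161234/427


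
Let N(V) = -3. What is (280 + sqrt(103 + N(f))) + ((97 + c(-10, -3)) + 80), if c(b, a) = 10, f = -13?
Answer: 477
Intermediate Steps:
(280 + sqrt(103 + N(f))) + ((97 + c(-10, -3)) + 80) = (280 + sqrt(103 - 3)) + ((97 + 10) + 80) = (280 + sqrt(100)) + (107 + 80) = (280 + 10) + 187 = 290 + 187 = 477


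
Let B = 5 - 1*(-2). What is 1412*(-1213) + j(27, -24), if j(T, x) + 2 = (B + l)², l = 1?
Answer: -1712694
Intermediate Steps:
B = 7 (B = 5 + 2 = 7)
j(T, x) = 62 (j(T, x) = -2 + (7 + 1)² = -2 + 8² = -2 + 64 = 62)
1412*(-1213) + j(27, -24) = 1412*(-1213) + 62 = -1712756 + 62 = -1712694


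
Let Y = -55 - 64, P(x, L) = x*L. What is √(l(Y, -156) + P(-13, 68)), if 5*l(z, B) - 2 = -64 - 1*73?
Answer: I*√911 ≈ 30.183*I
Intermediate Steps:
P(x, L) = L*x
Y = -119
l(z, B) = -27 (l(z, B) = ⅖ + (-64 - 1*73)/5 = ⅖ + (-64 - 73)/5 = ⅖ + (⅕)*(-137) = ⅖ - 137/5 = -27)
√(l(Y, -156) + P(-13, 68)) = √(-27 + 68*(-13)) = √(-27 - 884) = √(-911) = I*√911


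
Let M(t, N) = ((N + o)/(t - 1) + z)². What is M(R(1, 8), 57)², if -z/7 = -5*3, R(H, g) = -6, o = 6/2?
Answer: 207594140625/2401 ≈ 8.6462e+7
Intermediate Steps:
o = 3 (o = 6*(½) = 3)
z = 105 (z = -(-35)*3 = -7*(-15) = 105)
M(t, N) = (105 + (3 + N)/(-1 + t))² (M(t, N) = ((N + 3)/(t - 1) + 105)² = ((3 + N)/(-1 + t) + 105)² = (105 + (3 + N)/(-1 + t))²)
M(R(1, 8), 57)² = ((-102 + 57 + 105*(-6))²/(-1 - 6)²)² = ((-102 + 57 - 630)²/(-7)²)² = ((1/49)*(-675)²)² = ((1/49)*455625)² = (455625/49)² = 207594140625/2401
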